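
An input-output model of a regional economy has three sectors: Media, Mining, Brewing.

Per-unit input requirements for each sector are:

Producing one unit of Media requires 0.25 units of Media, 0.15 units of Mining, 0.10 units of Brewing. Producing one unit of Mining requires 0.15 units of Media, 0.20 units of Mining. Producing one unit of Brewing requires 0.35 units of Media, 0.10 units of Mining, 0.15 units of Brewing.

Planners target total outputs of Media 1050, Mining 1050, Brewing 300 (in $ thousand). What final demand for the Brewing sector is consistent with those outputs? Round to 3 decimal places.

d_3 = 150.000

I − A =
  [   0.75    -0.15    -0.35]
  [  -0.15     0.80    -0.10]
  [  -0.10     0.00     0.85]
d = (I − A) x:
  d_1 = (+0.75)·1050 + (-0.15)·1050 + (-0.35)·300 = 525.000
  d_2 = (-0.15)·1050 + (+0.80)·1050 + (-0.10)·300 = 652.500
  d_3 = (-0.10)·1050 + (+0.00)·1050 + (+0.85)·300 = 150.000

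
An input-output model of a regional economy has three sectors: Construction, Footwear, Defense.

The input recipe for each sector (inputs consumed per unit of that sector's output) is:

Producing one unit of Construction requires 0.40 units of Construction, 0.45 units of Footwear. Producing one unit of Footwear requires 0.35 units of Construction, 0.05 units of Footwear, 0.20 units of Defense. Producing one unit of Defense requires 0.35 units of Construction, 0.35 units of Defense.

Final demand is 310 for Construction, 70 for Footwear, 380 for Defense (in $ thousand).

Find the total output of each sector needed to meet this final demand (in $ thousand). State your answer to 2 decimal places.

I − A =
  [   0.60    -0.35    -0.35]
  [  -0.45     0.95     0.00]
  [   0.00    -0.20     0.65]
Cofactors of I−A, C_ij = (−1)^(i+j)·(minor ij) (rows/columns in the sector order above):
  C_11 = (0.95)(0.65) − (0.00)(-0.20) = 0.6175
  C_12 = −[(-0.45)(0.65) − (0.00)(0.00)] = 0.2925
  C_13 = (-0.45)(-0.20) − (0.95)(0.00) = 0.0900
  C_21 = −[(-0.35)(0.65) − (-0.35)(-0.20)] = 0.2975
  C_22 = (0.60)(0.65) − (-0.35)(0.00) = 0.3900
  C_23 = −[(0.60)(-0.20) − (-0.35)(0.00)] = 0.1200
  C_31 = (-0.35)(0.00) − (-0.35)(0.95) = 0.3325
  C_32 = −[(0.60)(0.00) − (-0.35)(-0.45)] = 0.1575
  C_33 = (0.60)(0.95) − (-0.35)(-0.45) = 0.4125
det(I−A) = Σ_j (I−A)_1j·C_1j = (0.60)(0.6175) + (-0.35)(0.2925) + (-0.35)(0.0900) = 0.236625
adj(I−A) = Cᵀ =
  [ 0.6175   0.2975   0.3325]
  [ 0.2925   0.3900   0.1575]
  [ 0.0900   0.1200   0.4125]
(I − A)⁻¹ = adj(I−A) / det(I−A) ≈
  [   2.6096     1.2573     1.4052]
  [   1.2361     1.6482     0.6656]
  [   0.3803     0.5071     1.7433]
x = (I − A)⁻¹ d = adj(I−A)·d / det(I−A), with det(I−A) = 0.236625:
  x_C = (0.6175·310 + 0.2975·70 + 0.3325·380) / 0.236625 = 338.60 / 0.236625 ≈ 1430.96
  x_F = (0.2925·310 + 0.3900·70 + 0.1575·380) / 0.236625 = 177.825 / 0.236625 ≈ 751.51
  x_D = (0.0900·310 + 0.1200·70 + 0.4125·380) / 0.236625 = 193.05 / 0.236625 ≈ 815.85

x_C = 1430.96, x_F = 751.51, x_D = 815.85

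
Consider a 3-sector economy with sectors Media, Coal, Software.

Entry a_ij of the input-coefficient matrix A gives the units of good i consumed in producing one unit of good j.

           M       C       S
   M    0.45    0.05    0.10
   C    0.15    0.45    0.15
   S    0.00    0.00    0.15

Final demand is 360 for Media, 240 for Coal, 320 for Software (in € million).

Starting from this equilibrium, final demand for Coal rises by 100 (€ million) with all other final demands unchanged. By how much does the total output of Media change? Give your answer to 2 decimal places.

I − A =
  [   0.55    -0.05    -0.10]
  [  -0.15     0.55    -0.15]
  [   0.00     0.00     0.85]
Cofactors of I−A, C_ij = (−1)^(i+j)·(minor ij) (rows/columns in the sector order above):
  C_11 = (0.55)(0.85) − (-0.15)(0.00) = 0.4675
  C_12 = −[(-0.15)(0.85) − (-0.15)(0.00)] = 0.1275
  C_13 = (-0.15)(0.00) − (0.55)(0.00) = 0.0000
  C_21 = −[(-0.05)(0.85) − (-0.10)(0.00)] = 0.0425
  C_22 = (0.55)(0.85) − (-0.10)(0.00) = 0.4675
  C_23 = −[(0.55)(0.00) − (-0.05)(0.00)] = 0.0000
  C_31 = (-0.05)(-0.15) − (-0.10)(0.55) = 0.0625
  C_32 = −[(0.55)(-0.15) − (-0.10)(-0.15)] = 0.0975
  C_33 = (0.55)(0.55) − (-0.05)(-0.15) = 0.2950
det(I−A) = Σ_j (I−A)_1j·C_1j = (0.55)(0.4675) + (-0.05)(0.1275) + (-0.10)(0.0000) = 0.25075
adj(I−A) = Cᵀ =
  [ 0.4675   0.0425   0.0625]
  [ 0.1275   0.4675   0.0975]
  [ 0.0000   0.0000   0.2950]
(I − A)⁻¹ = adj(I−A) / det(I−A) ≈
  [   1.8644     0.1695     0.2493]
  [   0.5085     1.8644     0.3888]
  [   0.0000     0.0000     1.1765]
Δx = (I − A)⁻¹ Δd with Δd having +100 in the Coal component and 0 elsewhere.
So Δx_M = L_MC · (+100), where L_MC = adj(I−A)_MC / det(I−A) = 0.0425 / 0.25075.
Δx_M = 0.0425 × (+100) / 0.25075 = 4.25 / 0.25075 ≈ 16.95.

Δx_M = 16.95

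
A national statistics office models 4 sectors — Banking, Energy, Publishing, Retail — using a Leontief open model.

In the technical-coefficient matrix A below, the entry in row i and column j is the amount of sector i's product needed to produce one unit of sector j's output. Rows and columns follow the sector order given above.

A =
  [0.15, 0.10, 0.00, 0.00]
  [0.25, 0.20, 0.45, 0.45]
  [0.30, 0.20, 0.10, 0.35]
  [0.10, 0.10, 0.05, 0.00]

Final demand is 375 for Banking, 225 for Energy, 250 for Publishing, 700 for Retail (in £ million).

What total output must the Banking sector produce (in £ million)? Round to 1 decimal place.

x_B = 649.3

I − A =
  [   0.85    -0.10     0.00     0.00]
  [  -0.25     0.80    -0.45    -0.45]
  [  -0.30    -0.20     0.90    -0.35]
  [  -0.10    -0.10    -0.05     1.00]
Compute the cofactors C_ij = (−1)^(i+j)·(3×3 minor ij) of I−A; the adjugate is their transpose:
adj(I−A) = Cᵀ =
  [ 0.555250   0.088250   0.047250   0.056250]
  [ 0.418625   0.750125   0.401625   0.478125]
  [ 0.322250   0.233250   0.612250   0.319250]
  [ 0.113500   0.095500   0.075500   0.499500]
det(I−A) = Σ_j (I−A)_1j·C_1j = (0.85)(0.555250) + (-0.10)(0.418625) + (0.00)(0.322250) + (0.00)(0.113500) = 0.4301
(I − A)⁻¹ = adj(I−A) / det(I−A) ≈
  [   1.2910     0.2052     0.1099     0.1308]
  [   0.9733     1.7441     0.9338     1.1117]
  [   0.7492     0.5423     1.4235     0.7423]
  [   0.2639     0.2220     0.1755     1.1614]
x = (I − A)⁻¹ d = adj(I−A)·d / det(I−A), with det(I−A) = 0.4301:
  x_B = (0.555250·375 + 0.088250·225 + 0.047250·250 + 0.056250·700) / 0.4301 = 279.2625 / 0.4301 ≈ 649.3
  x_E = (0.418625·375 + 0.750125·225 + 0.401625·250 + 0.478125·700) / 0.4301 = 760.85625 / 0.4301 ≈ 1769.0
  x_P = (0.322250·375 + 0.233250·225 + 0.612250·250 + 0.319250·700) / 0.4301 = 549.8625 / 0.4301 ≈ 1278.5
  x_R = (0.113500·375 + 0.095500·225 + 0.075500·250 + 0.499500·700) / 0.4301 = 432.575 / 0.4301 ≈ 1005.8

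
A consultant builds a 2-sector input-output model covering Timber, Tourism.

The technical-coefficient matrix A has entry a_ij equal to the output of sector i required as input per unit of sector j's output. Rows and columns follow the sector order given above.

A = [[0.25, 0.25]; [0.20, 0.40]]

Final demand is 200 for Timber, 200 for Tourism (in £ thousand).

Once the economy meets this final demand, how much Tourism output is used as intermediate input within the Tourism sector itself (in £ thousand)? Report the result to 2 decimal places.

z_22 = 190.00

I − A =
  [   0.75    -0.25]
  [  -0.20     0.60]
det(I−A) = (0.75)(0.60) − (-0.25)(-0.20) = 0.4000
adj(I−A) = [[0.60, 0.25], [0.20, 0.75]]
(I − A)⁻¹ = adj(I−A) / det(I−A) ≈
  [   1.5000     0.6250]
  [   0.5000     1.8750]
First solve x = (I − A)⁻¹ d = adj(I−A)·d / det(I−A); in particular x_2 = (0.20·200 + 0.75·200) / 0.4000 = 190.00 / 0.4000 = 475.0000.
Intermediate flow from 2 to 2: z_22 = a_22 · x_2 = 0.40 × 190.00 / 0.4000 = 76.00 / 0.4000 = 190.00.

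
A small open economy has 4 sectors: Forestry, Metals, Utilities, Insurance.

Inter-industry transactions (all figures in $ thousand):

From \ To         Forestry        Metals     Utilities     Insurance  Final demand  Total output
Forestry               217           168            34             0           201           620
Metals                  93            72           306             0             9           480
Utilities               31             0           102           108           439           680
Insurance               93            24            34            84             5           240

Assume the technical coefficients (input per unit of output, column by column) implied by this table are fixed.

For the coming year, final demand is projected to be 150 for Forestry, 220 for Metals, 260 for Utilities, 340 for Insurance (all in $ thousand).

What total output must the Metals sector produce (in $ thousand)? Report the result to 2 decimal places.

x_2 = 797.33

Technical coefficients a_ij = z_ij / X_j:
  a_11 = 217/620 = 0.35, a_21 = 93/620 = 0.15, a_31 = 31/620 = 0.05, a_41 = 93/620 = 0.15
  a_12 = 168/480 = 0.35, a_22 = 72/480 = 0.15, a_32 = 0/480 = 0.00, a_42 = 24/480 = 0.05
  a_13 = 34/680 = 0.05, a_23 = 306/680 = 0.45, a_33 = 102/680 = 0.15, a_43 = 34/680 = 0.05
  a_14 = 0/240 = 0.00, a_24 = 0/240 = 0.00, a_34 = 108/240 = 0.45, a_44 = 84/240 = 0.35
I − A =
  [   0.65    -0.35    -0.05     0.00]
  [  -0.15     0.85    -0.45     0.00]
  [  -0.05     0.00     0.85    -0.45]
  [  -0.15    -0.05    -0.05     0.65]
Compute the cofactors C_ij = (−1)^(i+j)·(3×3 minor ij) of I−A; the adjugate is their transpose:
adj(I−A) = Cᵀ =
  [ 0.440375   0.186625   0.130000   0.090000]
  [ 0.124500   0.339500   0.195000   0.135000]
  [ 0.088375   0.049625   0.325000   0.225000]
  [ 0.118000   0.073000   0.070000   0.415000]
det(I−A) = Σ_j (I−A)_1j·C_1j = (0.65)(0.440375) + (-0.35)(0.124500) + (-0.05)(0.088375) + (0.00)(0.118000) = 0.23825
(I − A)⁻¹ = adj(I−A) / det(I−A) ≈
  [   1.8484     0.7833     0.5456     0.3778]
  [   0.5226     1.4250     0.8185     0.5666]
  [   0.3709     0.2083     1.3641     0.9444]
  [   0.4953     0.3064     0.2938     1.7419]
x = (I − A)⁻¹ d = adj(I−A)·d / det(I−A), with det(I−A) = 0.23825:
  x_1 = (0.440375·150 + 0.186625·220 + 0.130000·260 + 0.090000·340) / 0.23825 = 171.51375 / 0.23825 ≈ 719.89
  x_2 = (0.124500·150 + 0.339500·220 + 0.195000·260 + 0.135000·340) / 0.23825 = 189.965 / 0.23825 ≈ 797.33
  x_3 = (0.088375·150 + 0.049625·220 + 0.325000·260 + 0.225000·340) / 0.23825 = 185.17375 / 0.23825 ≈ 777.22
  x_4 = (0.118000·150 + 0.073000·220 + 0.070000·260 + 0.415000·340) / 0.23825 = 193.06 / 0.23825 ≈ 810.33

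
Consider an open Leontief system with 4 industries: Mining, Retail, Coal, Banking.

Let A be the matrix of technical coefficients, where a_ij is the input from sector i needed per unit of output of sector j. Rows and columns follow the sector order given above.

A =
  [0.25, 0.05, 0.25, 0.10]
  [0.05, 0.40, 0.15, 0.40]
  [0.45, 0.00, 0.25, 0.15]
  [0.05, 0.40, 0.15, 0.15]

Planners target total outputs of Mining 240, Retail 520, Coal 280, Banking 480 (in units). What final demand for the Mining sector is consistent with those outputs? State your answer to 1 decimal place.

I − A =
  [   0.75    -0.05    -0.25    -0.10]
  [  -0.05     0.60    -0.15    -0.40]
  [  -0.45     0.00     0.75    -0.15]
  [  -0.05    -0.40    -0.15     0.85]
d = (I − A) x:
  d_1 = (+0.75)·240 + (-0.05)·520 + (-0.25)·280 + (-0.10)·480 = 36.0
  d_2 = (-0.05)·240 + (+0.60)·520 + (-0.15)·280 + (-0.40)·480 = 66.0
  d_3 = (-0.45)·240 + (+0.00)·520 + (+0.75)·280 + (-0.15)·480 = 30.0
  d_4 = (-0.05)·240 + (-0.40)·520 + (-0.15)·280 + (+0.85)·480 = 146.0

d_1 = 36.0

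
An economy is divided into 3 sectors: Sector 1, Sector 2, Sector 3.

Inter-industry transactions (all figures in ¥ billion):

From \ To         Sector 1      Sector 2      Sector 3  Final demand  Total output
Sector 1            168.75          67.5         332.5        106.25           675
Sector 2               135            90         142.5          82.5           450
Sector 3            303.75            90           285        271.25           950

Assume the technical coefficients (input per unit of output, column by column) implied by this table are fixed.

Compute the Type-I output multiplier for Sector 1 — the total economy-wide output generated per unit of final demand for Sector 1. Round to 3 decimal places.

Technical coefficients a_ij = z_ij / X_j:
  a_11 = 168.75/675 = 0.25, a_21 = 135/675 = 0.20, a_31 = 303.75/675 = 0.45
  a_12 = 67.5/450 = 0.15, a_22 = 90/450 = 0.20, a_32 = 90/450 = 0.20
  a_13 = 332.5/950 = 0.35, a_23 = 142.5/950 = 0.15, a_33 = 285/950 = 0.30
I − A =
  [   0.75    -0.15    -0.35]
  [  -0.20     0.80    -0.15]
  [  -0.45    -0.20     0.70]
Cofactors of I−A, C_ij = (−1)^(i+j)·(minor ij) (rows/columns in the sector order above):
  C_11 = (0.80)(0.70) − (-0.15)(-0.20) = 0.5300
  C_12 = −[(-0.20)(0.70) − (-0.15)(-0.45)] = 0.2075
  C_13 = (-0.20)(-0.20) − (0.80)(-0.45) = 0.4000
  C_21 = −[(-0.15)(0.70) − (-0.35)(-0.20)] = 0.1750
  C_22 = (0.75)(0.70) − (-0.35)(-0.45) = 0.3675
  C_23 = −[(0.75)(-0.20) − (-0.15)(-0.45)] = 0.2175
  C_31 = (-0.15)(-0.15) − (-0.35)(0.80) = 0.3025
  C_32 = −[(0.75)(-0.15) − (-0.35)(-0.20)] = 0.1825
  C_33 = (0.75)(0.80) − (-0.15)(-0.20) = 0.5700
det(I−A) = Σ_j (I−A)_1j·C_1j = (0.75)(0.5300) + (-0.15)(0.2075) + (-0.35)(0.4000) = 0.226375
adj(I−A) = Cᵀ =
  [ 0.5300   0.1750   0.3025]
  [ 0.2075   0.3675   0.1825]
  [ 0.4000   0.2175   0.5700]
(I − A)⁻¹ = adj(I−A) / det(I−A) ≈
  [   2.3412     0.7731     1.3363]
  [   0.9166     1.6234     0.8062]
  [   1.7670     0.9608     2.5179]
The output multiplier for sector j is the column-j sum of the Leontief inverse (I − A)⁻¹ = adj(I−A) / det(I−A).
Column 1 of adj(I−A): (0.5300, 0.2075, 0.4000); det(I−A) = 0.226375.
m_1 = (0.5300 + 0.2075 + 0.4000) / 0.226375 = 1.1375 / 0.226375 ≈ 5.025.

m_1 = 5.025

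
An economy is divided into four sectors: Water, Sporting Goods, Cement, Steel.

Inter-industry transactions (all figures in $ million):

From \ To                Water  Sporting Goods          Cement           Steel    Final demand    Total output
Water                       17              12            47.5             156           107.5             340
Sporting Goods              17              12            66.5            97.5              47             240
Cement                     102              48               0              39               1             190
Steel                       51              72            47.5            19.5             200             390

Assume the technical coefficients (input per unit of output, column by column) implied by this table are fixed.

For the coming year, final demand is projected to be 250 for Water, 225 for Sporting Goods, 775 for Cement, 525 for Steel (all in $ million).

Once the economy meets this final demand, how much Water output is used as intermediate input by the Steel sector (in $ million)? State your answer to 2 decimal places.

z_14 = 657.83

Technical coefficients a_ij = z_ij / X_j:
  a_11 = 17/340 = 0.05, a_21 = 17/340 = 0.05, a_31 = 102/340 = 0.30, a_41 = 51/340 = 0.15
  a_12 = 12/240 = 0.05, a_22 = 12/240 = 0.05, a_32 = 48/240 = 0.20, a_42 = 72/240 = 0.30
  a_13 = 47.5/190 = 0.25, a_23 = 66.5/190 = 0.35, a_33 = 0/190 = 0.00, a_43 = 47.5/190 = 0.25
  a_14 = 156/390 = 0.40, a_24 = 97.5/390 = 0.25, a_34 = 39/390 = 0.10, a_44 = 19.5/390 = 0.05
I − A =
  [   0.95    -0.05    -0.25    -0.40]
  [  -0.05     0.95    -0.35    -0.25]
  [  -0.30    -0.20     1.00    -0.10]
  [  -0.15    -0.30    -0.25     0.95]
Compute the cofactors C_ij = (−1)^(i+j)·(3×3 minor ij) of I−A; the adjugate is their transpose:
adj(I−A) = Cᵀ =
  [ 0.714250   0.241250   0.363625   0.402500]
  [ 0.207500   0.713750   0.380500   0.315250]
  [ 0.281000   0.248000   0.718875   0.259250]
  [ 0.252250   0.328750   0.366750   0.754500]
det(I−A) = Σ_j (I−A)_1j·C_1j = (0.95)(0.714250) + (-0.05)(0.207500) + (-0.25)(0.281000) + (-0.40)(0.252250) = 0.4970125
(I − A)⁻¹ = adj(I−A) / det(I−A) ≈
  [   1.4371     0.4854     0.7316     0.8098]
  [   0.4175     1.4361     0.7656     0.6343]
  [   0.5654     0.4990     1.4464     0.5216]
  [   0.5075     0.6615     0.7379     1.5181]
First solve x = (I − A)⁻¹ d = adj(I−A)·d / det(I−A); in particular x_4 = (0.252250·250 + 0.328750·225 + 0.366750·775 + 0.754500·525) / 0.4970125 = 817.375 / 0.4970125 ≈ 1644.5763.
Intermediate flow from 1 to 4: z_14 = a_14 · x_4 = 0.40 × 817.375 / 0.4970125 = 326.95 / 0.4970125 ≈ 657.83.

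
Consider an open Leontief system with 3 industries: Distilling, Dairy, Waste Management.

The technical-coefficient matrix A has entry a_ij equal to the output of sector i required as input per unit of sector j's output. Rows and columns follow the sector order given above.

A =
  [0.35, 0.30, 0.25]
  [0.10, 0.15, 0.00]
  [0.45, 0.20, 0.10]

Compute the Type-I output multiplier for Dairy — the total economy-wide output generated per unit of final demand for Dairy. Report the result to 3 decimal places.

m_2 = 2.861

I − A =
  [   0.65    -0.30    -0.25]
  [  -0.10     0.85     0.00]
  [  -0.45    -0.20     0.90]
Cofactors of I−A, C_ij = (−1)^(i+j)·(minor ij) (rows/columns in the sector order above):
  C_11 = (0.85)(0.90) − (0.00)(-0.20) = 0.7650
  C_12 = −[(-0.10)(0.90) − (0.00)(-0.45)] = 0.0900
  C_13 = (-0.10)(-0.20) − (0.85)(-0.45) = 0.4025
  C_21 = −[(-0.30)(0.90) − (-0.25)(-0.20)] = 0.3200
  C_22 = (0.65)(0.90) − (-0.25)(-0.45) = 0.4725
  C_23 = −[(0.65)(-0.20) − (-0.30)(-0.45)] = 0.2650
  C_31 = (-0.30)(0.00) − (-0.25)(0.85) = 0.2125
  C_32 = −[(0.65)(0.00) − (-0.25)(-0.10)] = 0.0250
  C_33 = (0.65)(0.85) − (-0.30)(-0.10) = 0.5225
det(I−A) = Σ_j (I−A)_1j·C_1j = (0.65)(0.7650) + (-0.30)(0.0900) + (-0.25)(0.4025) = 0.369625
adj(I−A) = Cᵀ =
  [ 0.7650   0.3200   0.2125]
  [ 0.0900   0.4725   0.0250]
  [ 0.4025   0.2650   0.5225]
(I − A)⁻¹ = adj(I−A) / det(I−A) ≈
  [   2.0697     0.8657     0.5749]
  [   0.2435     1.2783     0.0676]
  [   1.0889     0.7169     1.4136]
The output multiplier for sector j is the column-j sum of the Leontief inverse (I − A)⁻¹ = adj(I−A) / det(I−A).
Column 2 of adj(I−A): (0.3200, 0.4725, 0.2650); det(I−A) = 0.369625.
m_2 = (0.3200 + 0.4725 + 0.2650) / 0.369625 = 1.0575 / 0.369625 ≈ 2.861.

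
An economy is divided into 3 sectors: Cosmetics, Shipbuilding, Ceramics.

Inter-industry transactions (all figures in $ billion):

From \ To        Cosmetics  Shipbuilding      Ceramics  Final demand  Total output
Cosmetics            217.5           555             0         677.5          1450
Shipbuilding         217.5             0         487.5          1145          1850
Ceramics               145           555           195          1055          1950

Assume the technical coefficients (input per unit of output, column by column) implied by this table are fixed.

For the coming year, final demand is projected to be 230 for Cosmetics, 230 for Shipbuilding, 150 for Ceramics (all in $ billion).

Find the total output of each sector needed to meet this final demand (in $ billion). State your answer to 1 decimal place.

x_1 = 402.8, x_2 = 374.5, x_3 = 336.2

Technical coefficients a_ij = z_ij / X_j:
  a_11 = 217.5/1450 = 0.15, a_21 = 217.5/1450 = 0.15, a_31 = 145/1450 = 0.10
  a_12 = 555/1850 = 0.30, a_22 = 0/1850 = 0.00, a_32 = 555/1850 = 0.30
  a_13 = 0/1950 = 0.00, a_23 = 487.5/1950 = 0.25, a_33 = 195/1950 = 0.10
I − A =
  [   0.85    -0.30     0.00]
  [  -0.15     1.00    -0.25]
  [  -0.10    -0.30     0.90]
Cofactors of I−A, C_ij = (−1)^(i+j)·(minor ij) (rows/columns in the sector order above):
  C_11 = (1.00)(0.90) − (-0.25)(-0.30) = 0.8250
  C_12 = −[(-0.15)(0.90) − (-0.25)(-0.10)] = 0.1600
  C_13 = (-0.15)(-0.30) − (1.00)(-0.10) = 0.1450
  C_21 = −[(-0.30)(0.90) − (0.00)(-0.30)] = 0.2700
  C_22 = (0.85)(0.90) − (0.00)(-0.10) = 0.7650
  C_23 = −[(0.85)(-0.30) − (-0.30)(-0.10)] = 0.2850
  C_31 = (-0.30)(-0.25) − (0.00)(1.00) = 0.0750
  C_32 = −[(0.85)(-0.25) − (0.00)(-0.15)] = 0.2125
  C_33 = (0.85)(1.00) − (-0.30)(-0.15) = 0.8050
det(I−A) = Σ_j (I−A)_1j·C_1j = (0.85)(0.8250) + (-0.30)(0.1600) + (0.00)(0.1450) = 0.65325
adj(I−A) = Cᵀ =
  [ 0.8250   0.2700   0.0750]
  [ 0.1600   0.7650   0.2125]
  [ 0.1450   0.2850   0.8050]
(I − A)⁻¹ = adj(I−A) / det(I−A) ≈
  [   1.2629     0.4133     0.1148]
  [   0.2449     1.1711     0.3253]
  [   0.2220     0.4363     1.2323]
x = (I − A)⁻¹ d = adj(I−A)·d / det(I−A), with det(I−A) = 0.65325:
  x_1 = (0.8250·230 + 0.2700·230 + 0.0750·150) / 0.65325 = 263.10 / 0.65325 ≈ 402.8
  x_2 = (0.1600·230 + 0.7650·230 + 0.2125·150) / 0.65325 = 244.625 / 0.65325 ≈ 374.5
  x_3 = (0.1450·230 + 0.2850·230 + 0.8050·150) / 0.65325 = 219.65 / 0.65325 ≈ 336.2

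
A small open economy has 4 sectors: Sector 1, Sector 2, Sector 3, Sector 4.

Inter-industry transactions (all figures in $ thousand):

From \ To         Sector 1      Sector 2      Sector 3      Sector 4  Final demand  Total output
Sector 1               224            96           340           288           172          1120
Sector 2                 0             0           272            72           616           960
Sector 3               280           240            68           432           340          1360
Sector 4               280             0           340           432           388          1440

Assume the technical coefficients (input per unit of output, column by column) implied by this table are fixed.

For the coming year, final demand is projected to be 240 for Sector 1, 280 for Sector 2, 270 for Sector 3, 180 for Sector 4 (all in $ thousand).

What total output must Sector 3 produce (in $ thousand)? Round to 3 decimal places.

Technical coefficients a_ij = z_ij / X_j:
  a_11 = 224/1120 = 0.20, a_21 = 0/1120 = 0.00, a_31 = 280/1120 = 0.25, a_41 = 280/1120 = 0.25
  a_12 = 96/960 = 0.10, a_22 = 0/960 = 0.00, a_32 = 240/960 = 0.25, a_42 = 0/960 = 0.00
  a_13 = 340/1360 = 0.25, a_23 = 272/1360 = 0.20, a_33 = 68/1360 = 0.05, a_43 = 340/1360 = 0.25
  a_14 = 288/1440 = 0.20, a_24 = 72/1440 = 0.05, a_34 = 432/1440 = 0.30, a_44 = 432/1440 = 0.30
I − A =
  [   0.80    -0.10    -0.25    -0.20]
  [   0.00     1.00    -0.20    -0.05]
  [  -0.25    -0.25     0.95    -0.30]
  [  -0.25     0.00    -0.25     0.70]
Compute the cofactors C_ij = (−1)^(i+j)·(3×3 minor ij) of I−A; the adjugate is their transpose:
adj(I−A) = Cᵀ =
  [ 0.551875   0.115250   0.240250   0.268875]
  [ 0.065000   0.349500   0.115125   0.092875]
  [ 0.253125   0.152500   0.508750   0.301250]
  [ 0.287500   0.095625   0.267500   0.652500]
det(I−A) = Σ_j (I−A)_1j·C_1j = (0.80)(0.551875) + (-0.10)(0.065000) + (-0.25)(0.253125) + (-0.20)(0.287500) = 0.31421875
(I − A)⁻¹ = adj(I−A) / det(I−A) ≈
  [   1.7563     0.3668     0.7646     0.8557]
  [   0.2069     1.1123     0.3664     0.2956]
  [   0.8056     0.4853     1.6191     0.9587]
  [   0.9150     0.3043     0.8513     2.0766]
x = (I − A)⁻¹ d = adj(I−A)·d / det(I−A), with det(I−A) = 0.31421875:
  x_1 = (0.551875·240 + 0.115250·280 + 0.240250·270 + 0.268875·180) / 0.31421875 = 277.985 / 0.31421875 ≈ 884.686
  x_2 = (0.065000·240 + 0.349500·280 + 0.115125·270 + 0.092875·180) / 0.31421875 = 161.26125 / 0.31421875 ≈ 513.213
  x_3 = (0.253125·240 + 0.152500·280 + 0.508750·270 + 0.301250·180) / 0.31421875 = 295.0375 / 0.31421875 ≈ 938.956
  x_4 = (0.287500·240 + 0.095625·280 + 0.267500·270 + 0.652500·180) / 0.31421875 = 285.45 / 0.31421875 ≈ 908.444

x_3 = 938.956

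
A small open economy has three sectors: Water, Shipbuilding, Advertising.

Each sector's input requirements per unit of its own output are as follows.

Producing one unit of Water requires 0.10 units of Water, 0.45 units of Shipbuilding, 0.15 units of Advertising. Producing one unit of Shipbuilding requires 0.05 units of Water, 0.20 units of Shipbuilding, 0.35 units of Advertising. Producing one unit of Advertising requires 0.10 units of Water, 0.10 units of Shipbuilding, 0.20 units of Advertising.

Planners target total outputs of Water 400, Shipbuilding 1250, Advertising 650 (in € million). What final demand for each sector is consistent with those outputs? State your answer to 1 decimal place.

d_W = 232.5, d_S = 755.0, d_A = 22.5

I − A =
  [   0.90    -0.05    -0.10]
  [  -0.45     0.80    -0.10]
  [  -0.15    -0.35     0.80]
d = (I − A) x:
  d_W = (+0.90)·400 + (-0.05)·1250 + (-0.10)·650 = 232.5
  d_S = (-0.45)·400 + (+0.80)·1250 + (-0.10)·650 = 755.0
  d_A = (-0.15)·400 + (-0.35)·1250 + (+0.80)·650 = 22.5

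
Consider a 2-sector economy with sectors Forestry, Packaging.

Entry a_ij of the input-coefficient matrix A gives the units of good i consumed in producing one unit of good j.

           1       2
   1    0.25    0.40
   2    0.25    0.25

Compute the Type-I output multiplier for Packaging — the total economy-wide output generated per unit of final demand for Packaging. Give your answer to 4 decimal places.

I − A =
  [   0.75    -0.40]
  [  -0.25     0.75]
det(I−A) = (0.75)(0.75) − (-0.40)(-0.25) = 0.4625
adj(I−A) = [[0.75, 0.40], [0.25, 0.75]]
(I − A)⁻¹ = adj(I−A) / det(I−A) ≈
  [   1.62162     0.86486]
  [   0.54054     1.62162]
The output multiplier for sector j is the column-j sum of the Leontief inverse (I − A)⁻¹ = adj(I−A) / det(I−A).
Column 2 of adj(I−A): (0.40, 0.75); det(I−A) = 0.4625.
m_2 = (0.40 + 0.75) / 0.4625 = 1.15 / 0.4625 ≈ 2.4865.

m_2 = 2.4865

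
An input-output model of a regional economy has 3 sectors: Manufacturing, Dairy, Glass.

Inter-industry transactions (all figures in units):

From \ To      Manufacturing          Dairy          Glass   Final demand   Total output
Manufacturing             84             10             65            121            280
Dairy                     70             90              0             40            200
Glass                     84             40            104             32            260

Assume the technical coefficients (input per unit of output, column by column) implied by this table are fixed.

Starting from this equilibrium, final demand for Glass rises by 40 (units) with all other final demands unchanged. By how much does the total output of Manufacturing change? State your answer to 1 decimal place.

Technical coefficients a_ij = z_ij / X_j:
  a_11 = 84/280 = 0.30, a_21 = 70/280 = 0.25, a_31 = 84/280 = 0.30
  a_12 = 10/200 = 0.05, a_22 = 90/200 = 0.45, a_32 = 40/200 = 0.20
  a_13 = 65/260 = 0.25, a_23 = 0/260 = 0.00, a_33 = 104/260 = 0.40
I − A =
  [   0.70    -0.05    -0.25]
  [  -0.25     0.55     0.00]
  [  -0.30    -0.20     0.60]
Cofactors of I−A, C_ij = (−1)^(i+j)·(minor ij) (rows/columns in the sector order above):
  C_11 = (0.55)(0.60) − (0.00)(-0.20) = 0.3300
  C_12 = −[(-0.25)(0.60) − (0.00)(-0.30)] = 0.1500
  C_13 = (-0.25)(-0.20) − (0.55)(-0.30) = 0.2150
  C_21 = −[(-0.05)(0.60) − (-0.25)(-0.20)] = 0.0800
  C_22 = (0.70)(0.60) − (-0.25)(-0.30) = 0.3450
  C_23 = −[(0.70)(-0.20) − (-0.05)(-0.30)] = 0.1550
  C_31 = (-0.05)(0.00) − (-0.25)(0.55) = 0.1375
  C_32 = −[(0.70)(0.00) − (-0.25)(-0.25)] = 0.0625
  C_33 = (0.70)(0.55) − (-0.05)(-0.25) = 0.3725
det(I−A) = Σ_j (I−A)_1j·C_1j = (0.70)(0.3300) + (-0.05)(0.1500) + (-0.25)(0.2150) = 0.16975
adj(I−A) = Cᵀ =
  [ 0.3300   0.0800   0.1375]
  [ 0.1500   0.3450   0.0625]
  [ 0.2150   0.1550   0.3725]
(I − A)⁻¹ = adj(I−A) / det(I−A) ≈
  [   1.9440     0.4713     0.8100]
  [   0.8837     2.0324     0.3682]
  [   1.2666     0.9131     2.1944]
Δx = (I − A)⁻¹ Δd with Δd having +40 in the Glass component and 0 elsewhere.
So Δx_1 = L_13 · (+40), where L_13 = adj(I−A)_13 / det(I−A) = 0.1375 / 0.16975.
Δx_1 = 0.1375 × (+40) / 0.16975 = 5.50 / 0.16975 ≈ 32.4.

Δx_1 = 32.4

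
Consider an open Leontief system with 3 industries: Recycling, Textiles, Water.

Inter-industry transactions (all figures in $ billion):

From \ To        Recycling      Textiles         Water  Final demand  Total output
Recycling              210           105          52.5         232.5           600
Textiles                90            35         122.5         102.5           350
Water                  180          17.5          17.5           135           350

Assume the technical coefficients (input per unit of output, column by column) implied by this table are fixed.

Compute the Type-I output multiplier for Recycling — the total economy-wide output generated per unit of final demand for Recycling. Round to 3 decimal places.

m_R = 3.180

Technical coefficients a_ij = z_ij / X_j:
  a_RR = 210/600 = 0.35, a_TR = 90/600 = 0.15, a_WR = 180/600 = 0.30
  a_RT = 105/350 = 0.30, a_TT = 35/350 = 0.10, a_WT = 17.5/350 = 0.05
  a_RW = 52.5/350 = 0.15, a_TW = 122.5/350 = 0.35, a_WW = 17.5/350 = 0.05
I − A =
  [   0.65    -0.30    -0.15]
  [  -0.15     0.90    -0.35]
  [  -0.30    -0.05     0.95]
Cofactors of I−A, C_ij = (−1)^(i+j)·(minor ij) (rows/columns in the sector order above):
  C_11 = (0.90)(0.95) − (-0.35)(-0.05) = 0.8375
  C_12 = −[(-0.15)(0.95) − (-0.35)(-0.30)] = 0.2475
  C_13 = (-0.15)(-0.05) − (0.90)(-0.30) = 0.2775
  C_21 = −[(-0.30)(0.95) − (-0.15)(-0.05)] = 0.2925
  C_22 = (0.65)(0.95) − (-0.15)(-0.30) = 0.5725
  C_23 = −[(0.65)(-0.05) − (-0.30)(-0.30)] = 0.1225
  C_31 = (-0.30)(-0.35) − (-0.15)(0.90) = 0.2400
  C_32 = −[(0.65)(-0.35) − (-0.15)(-0.15)] = 0.2500
  C_33 = (0.65)(0.90) − (-0.30)(-0.15) = 0.5400
det(I−A) = Σ_j (I−A)_1j·C_1j = (0.65)(0.8375) + (-0.30)(0.2475) + (-0.15)(0.2775) = 0.4285
adj(I−A) = Cᵀ =
  [ 0.8375   0.2925   0.2400]
  [ 0.2475   0.5725   0.2500]
  [ 0.2775   0.1225   0.5400]
(I − A)⁻¹ = adj(I−A) / det(I−A) ≈
  [   1.9545     0.6826     0.5601]
  [   0.5776     1.3361     0.5834]
  [   0.6476     0.2859     1.2602]
The output multiplier for sector j is the column-j sum of the Leontief inverse (I − A)⁻¹ = adj(I−A) / det(I−A).
Column R of adj(I−A): (0.8375, 0.2475, 0.2775); det(I−A) = 0.4285.
m_R = (0.8375 + 0.2475 + 0.2775) / 0.4285 = 1.3625 / 0.4285 ≈ 3.180.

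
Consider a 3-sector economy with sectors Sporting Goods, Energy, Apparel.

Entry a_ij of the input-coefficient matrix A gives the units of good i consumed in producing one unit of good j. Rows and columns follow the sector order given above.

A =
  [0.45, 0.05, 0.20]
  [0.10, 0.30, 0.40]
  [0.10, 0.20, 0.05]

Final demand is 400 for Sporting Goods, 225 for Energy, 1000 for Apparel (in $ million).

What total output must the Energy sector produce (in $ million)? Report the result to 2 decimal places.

I − A =
  [   0.55    -0.05    -0.20]
  [  -0.10     0.70    -0.40]
  [  -0.10    -0.20     0.95]
Cofactors of I−A, C_ij = (−1)^(i+j)·(minor ij) (rows/columns in the sector order above):
  C_11 = (0.70)(0.95) − (-0.40)(-0.20) = 0.5850
  C_12 = −[(-0.10)(0.95) − (-0.40)(-0.10)] = 0.1350
  C_13 = (-0.10)(-0.20) − (0.70)(-0.10) = 0.0900
  C_21 = −[(-0.05)(0.95) − (-0.20)(-0.20)] = 0.0875
  C_22 = (0.55)(0.95) − (-0.20)(-0.10) = 0.5025
  C_23 = −[(0.55)(-0.20) − (-0.05)(-0.10)] = 0.1150
  C_31 = (-0.05)(-0.40) − (-0.20)(0.70) = 0.1600
  C_32 = −[(0.55)(-0.40) − (-0.20)(-0.10)] = 0.2400
  C_33 = (0.55)(0.70) − (-0.05)(-0.10) = 0.3800
det(I−A) = Σ_j (I−A)_1j·C_1j = (0.55)(0.5850) + (-0.05)(0.1350) + (-0.20)(0.0900) = 0.2970
adj(I−A) = Cᵀ =
  [ 0.5850   0.0875   0.1600]
  [ 0.1350   0.5025   0.2400]
  [ 0.0900   0.1150   0.3800]
(I − A)⁻¹ = adj(I−A) / det(I−A) ≈
  [   1.9697     0.2946     0.5387]
  [   0.4545     1.6919     0.8081]
  [   0.3030     0.3872     1.2795]
x = (I − A)⁻¹ d = adj(I−A)·d / det(I−A), with det(I−A) = 0.2970:
  x_S = (0.5850·400 + 0.0875·225 + 0.1600·1000) / 0.2970 = 413.6875 / 0.2970 ≈ 1392.89
  x_E = (0.1350·400 + 0.5025·225 + 0.2400·1000) / 0.2970 = 407.0625 / 0.2970 ≈ 1370.58
  x_A = (0.0900·400 + 0.1150·225 + 0.3800·1000) / 0.2970 = 441.875 / 0.2970 ≈ 1487.79

x_E = 1370.58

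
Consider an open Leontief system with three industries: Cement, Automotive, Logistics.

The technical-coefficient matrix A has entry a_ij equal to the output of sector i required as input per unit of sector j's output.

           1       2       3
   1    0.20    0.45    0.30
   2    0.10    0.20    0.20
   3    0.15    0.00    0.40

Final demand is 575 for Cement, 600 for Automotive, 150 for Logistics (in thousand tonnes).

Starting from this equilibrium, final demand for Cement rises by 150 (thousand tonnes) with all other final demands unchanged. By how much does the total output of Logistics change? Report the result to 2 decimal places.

I − A =
  [   0.80    -0.45    -0.30]
  [  -0.10     0.80    -0.20]
  [  -0.15     0.00     0.60]
Cofactors of I−A, C_ij = (−1)^(i+j)·(minor ij) (rows/columns in the sector order above):
  C_11 = (0.80)(0.60) − (-0.20)(0.00) = 0.4800
  C_12 = −[(-0.10)(0.60) − (-0.20)(-0.15)] = 0.0900
  C_13 = (-0.10)(0.00) − (0.80)(-0.15) = 0.1200
  C_21 = −[(-0.45)(0.60) − (-0.30)(0.00)] = 0.2700
  C_22 = (0.80)(0.60) − (-0.30)(-0.15) = 0.4350
  C_23 = −[(0.80)(0.00) − (-0.45)(-0.15)] = 0.0675
  C_31 = (-0.45)(-0.20) − (-0.30)(0.80) = 0.3300
  C_32 = −[(0.80)(-0.20) − (-0.30)(-0.10)] = 0.1900
  C_33 = (0.80)(0.80) − (-0.45)(-0.10) = 0.5950
det(I−A) = Σ_j (I−A)_1j·C_1j = (0.80)(0.4800) + (-0.45)(0.0900) + (-0.30)(0.1200) = 0.3075
adj(I−A) = Cᵀ =
  [ 0.4800   0.2700   0.3300]
  [ 0.0900   0.4350   0.1900]
  [ 0.1200   0.0675   0.5950]
(I − A)⁻¹ = adj(I−A) / det(I−A) ≈
  [   1.5610     0.8780     1.0732]
  [   0.2927     1.4146     0.6179]
  [   0.3902     0.2195     1.9350]
Δx = (I − A)⁻¹ Δd with Δd having +150 in the Cement component and 0 elsewhere.
So Δx_3 = L_31 · (+150), where L_31 = adj(I−A)_31 / det(I−A) = 0.1200 / 0.3075.
Δx_3 = 0.1200 × (+150) / 0.3075 = 18.00 / 0.3075 ≈ 58.54.

Δx_3 = 58.54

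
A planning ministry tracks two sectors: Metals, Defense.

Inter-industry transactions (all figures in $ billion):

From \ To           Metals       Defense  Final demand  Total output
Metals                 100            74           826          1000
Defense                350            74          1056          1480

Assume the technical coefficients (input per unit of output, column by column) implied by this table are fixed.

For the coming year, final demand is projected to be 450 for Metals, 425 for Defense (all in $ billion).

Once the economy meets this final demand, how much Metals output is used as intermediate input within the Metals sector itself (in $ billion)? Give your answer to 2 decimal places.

Technical coefficients a_ij = z_ij / X_j:
  a_11 = 100/1000 = 0.10, a_21 = 350/1000 = 0.35
  a_12 = 74/1480 = 0.05, a_22 = 74/1480 = 0.05
I − A =
  [   0.90    -0.05]
  [  -0.35     0.95]
det(I−A) = (0.90)(0.95) − (-0.05)(-0.35) = 0.8375
adj(I−A) = [[0.95, 0.05], [0.35, 0.90]]
(I − A)⁻¹ = adj(I−A) / det(I−A) ≈
  [   1.1343     0.0597]
  [   0.4179     1.0746]
First solve x = (I − A)⁻¹ d = adj(I−A)·d / det(I−A); in particular x_1 = (0.95·450 + 0.05·425) / 0.8375 = 448.75 / 0.8375 ≈ 535.8209.
Intermediate flow from 1 to 1: z_11 = a_11 · x_1 = 0.10 × 448.75 / 0.8375 = 44.875 / 0.8375 ≈ 53.58.

z_11 = 53.58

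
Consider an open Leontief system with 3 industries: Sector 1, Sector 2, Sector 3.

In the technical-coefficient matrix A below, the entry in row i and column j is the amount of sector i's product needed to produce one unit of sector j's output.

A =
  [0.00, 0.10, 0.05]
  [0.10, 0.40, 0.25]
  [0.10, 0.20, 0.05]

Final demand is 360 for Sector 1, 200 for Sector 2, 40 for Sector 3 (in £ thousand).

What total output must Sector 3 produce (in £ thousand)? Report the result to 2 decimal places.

I − A =
  [   1.00    -0.10    -0.05]
  [  -0.10     0.60    -0.25]
  [  -0.10    -0.20     0.95]
Cofactors of I−A, C_ij = (−1)^(i+j)·(minor ij) (rows/columns in the sector order above):
  C_11 = (0.60)(0.95) − (-0.25)(-0.20) = 0.5200
  C_12 = −[(-0.10)(0.95) − (-0.25)(-0.10)] = 0.1200
  C_13 = (-0.10)(-0.20) − (0.60)(-0.10) = 0.0800
  C_21 = −[(-0.10)(0.95) − (-0.05)(-0.20)] = 0.1050
  C_22 = (1.00)(0.95) − (-0.05)(-0.10) = 0.9450
  C_23 = −[(1.00)(-0.20) − (-0.10)(-0.10)] = 0.2100
  C_31 = (-0.10)(-0.25) − (-0.05)(0.60) = 0.0550
  C_32 = −[(1.00)(-0.25) − (-0.05)(-0.10)] = 0.2550
  C_33 = (1.00)(0.60) − (-0.10)(-0.10) = 0.5900
det(I−A) = Σ_j (I−A)_1j·C_1j = (1.00)(0.5200) + (-0.10)(0.1200) + (-0.05)(0.0800) = 0.5040
adj(I−A) = Cᵀ =
  [ 0.5200   0.1050   0.0550]
  [ 0.1200   0.9450   0.2550]
  [ 0.0800   0.2100   0.5900]
(I − A)⁻¹ = adj(I−A) / det(I−A) ≈
  [   1.0317     0.2083     0.1091]
  [   0.2381     1.8750     0.5060]
  [   0.1587     0.4167     1.1706]
x = (I − A)⁻¹ d = adj(I−A)·d / det(I−A), with det(I−A) = 0.5040:
  x_1 = (0.5200·360 + 0.1050·200 + 0.0550·40) / 0.5040 = 210.40 / 0.5040 ≈ 417.46
  x_2 = (0.1200·360 + 0.9450·200 + 0.2550·40) / 0.5040 = 242.40 / 0.5040 ≈ 480.95
  x_3 = (0.0800·360 + 0.2100·200 + 0.5900·40) / 0.5040 = 94.40 / 0.5040 ≈ 187.30

x_3 = 187.30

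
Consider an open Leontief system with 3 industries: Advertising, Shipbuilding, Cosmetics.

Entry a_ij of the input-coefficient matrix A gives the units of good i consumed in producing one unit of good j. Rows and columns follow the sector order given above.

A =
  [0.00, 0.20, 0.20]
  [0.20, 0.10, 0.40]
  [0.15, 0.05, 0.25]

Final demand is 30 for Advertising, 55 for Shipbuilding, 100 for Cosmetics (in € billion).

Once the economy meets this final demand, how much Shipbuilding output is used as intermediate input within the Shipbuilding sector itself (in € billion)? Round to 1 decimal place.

I − A =
  [   1.00    -0.20    -0.20]
  [  -0.20     0.90    -0.40]
  [  -0.15    -0.05     0.75]
Cofactors of I−A, C_ij = (−1)^(i+j)·(minor ij) (rows/columns in the sector order above):
  C_11 = (0.90)(0.75) − (-0.40)(-0.05) = 0.6550
  C_12 = −[(-0.20)(0.75) − (-0.40)(-0.15)] = 0.2100
  C_13 = (-0.20)(-0.05) − (0.90)(-0.15) = 0.1450
  C_21 = −[(-0.20)(0.75) − (-0.20)(-0.05)] = 0.1600
  C_22 = (1.00)(0.75) − (-0.20)(-0.15) = 0.7200
  C_23 = −[(1.00)(-0.05) − (-0.20)(-0.15)] = 0.0800
  C_31 = (-0.20)(-0.40) − (-0.20)(0.90) = 0.2600
  C_32 = −[(1.00)(-0.40) − (-0.20)(-0.20)] = 0.4400
  C_33 = (1.00)(0.90) − (-0.20)(-0.20) = 0.8600
det(I−A) = Σ_j (I−A)_1j·C_1j = (1.00)(0.6550) + (-0.20)(0.2100) + (-0.20)(0.1450) = 0.5840
adj(I−A) = Cᵀ =
  [ 0.6550   0.1600   0.2600]
  [ 0.2100   0.7200   0.4400]
  [ 0.1450   0.0800   0.8600]
(I − A)⁻¹ = adj(I−A) / det(I−A) ≈
  [   1.1216     0.2740     0.4452]
  [   0.3596     1.2329     0.7534]
  [   0.2483     0.1370     1.4726]
First solve x = (I − A)⁻¹ d = adj(I−A)·d / det(I−A); in particular x_S = (0.2100·30 + 0.7200·55 + 0.4400·100) / 0.5840 = 89.90 / 0.5840 ≈ 153.938.
Intermediate flow from S to S: z_SS = a_SS · x_S = 0.10 × 89.90 / 0.5840 = 8.99 / 0.5840 ≈ 15.4.

z_SS = 15.4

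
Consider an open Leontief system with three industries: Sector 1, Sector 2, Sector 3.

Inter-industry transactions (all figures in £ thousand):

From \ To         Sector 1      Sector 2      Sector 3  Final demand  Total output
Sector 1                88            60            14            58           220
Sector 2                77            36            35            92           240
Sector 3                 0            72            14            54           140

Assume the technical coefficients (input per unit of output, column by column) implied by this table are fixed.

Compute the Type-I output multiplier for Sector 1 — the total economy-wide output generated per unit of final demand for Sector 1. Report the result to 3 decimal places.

Technical coefficients a_ij = z_ij / X_j:
  a_11 = 88/220 = 0.40, a_21 = 77/220 = 0.35, a_31 = 0/220 = 0.00
  a_12 = 60/240 = 0.25, a_22 = 36/240 = 0.15, a_32 = 72/240 = 0.30
  a_13 = 14/140 = 0.10, a_23 = 35/140 = 0.25, a_33 = 14/140 = 0.10
I − A =
  [   0.60    -0.25    -0.10]
  [  -0.35     0.85    -0.25]
  [   0.00    -0.30     0.90]
Cofactors of I−A, C_ij = (−1)^(i+j)·(minor ij) (rows/columns in the sector order above):
  C_11 = (0.85)(0.90) − (-0.25)(-0.30) = 0.6900
  C_12 = −[(-0.35)(0.90) − (-0.25)(0.00)] = 0.3150
  C_13 = (-0.35)(-0.30) − (0.85)(0.00) = 0.1050
  C_21 = −[(-0.25)(0.90) − (-0.10)(-0.30)] = 0.2550
  C_22 = (0.60)(0.90) − (-0.10)(0.00) = 0.5400
  C_23 = −[(0.60)(-0.30) − (-0.25)(0.00)] = 0.1800
  C_31 = (-0.25)(-0.25) − (-0.10)(0.85) = 0.1475
  C_32 = −[(0.60)(-0.25) − (-0.10)(-0.35)] = 0.1850
  C_33 = (0.60)(0.85) − (-0.25)(-0.35) = 0.4225
det(I−A) = Σ_j (I−A)_1j·C_1j = (0.60)(0.6900) + (-0.25)(0.3150) + (-0.10)(0.1050) = 0.32475
adj(I−A) = Cᵀ =
  [ 0.6900   0.2550   0.1475]
  [ 0.3150   0.5400   0.1850]
  [ 0.1050   0.1800   0.4225]
(I − A)⁻¹ = adj(I−A) / det(I−A) ≈
  [   2.1247     0.7852     0.4542]
  [   0.9700     1.6628     0.5697]
  [   0.3233     0.5543     1.3010]
The output multiplier for sector j is the column-j sum of the Leontief inverse (I − A)⁻¹ = adj(I−A) / det(I−A).
Column 1 of adj(I−A): (0.6900, 0.3150, 0.1050); det(I−A) = 0.32475.
m_1 = (0.6900 + 0.3150 + 0.1050) / 0.32475 = 1.11 / 0.32475 ≈ 3.418.

m_1 = 3.418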